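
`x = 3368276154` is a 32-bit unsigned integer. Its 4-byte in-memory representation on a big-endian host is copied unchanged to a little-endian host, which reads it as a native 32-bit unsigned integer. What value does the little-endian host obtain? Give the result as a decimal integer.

3368276154 in 32-bit hexadecimal is 0xC8C3D0BA.
Stored big-endian, the bytes at ascending addresses are C8 C3 D0 BA.
Read back as little-endian, the first byte is least significant, giving 0xBAD0C3C8.
0xBAD0C3C8 = 3134243784.

3134243784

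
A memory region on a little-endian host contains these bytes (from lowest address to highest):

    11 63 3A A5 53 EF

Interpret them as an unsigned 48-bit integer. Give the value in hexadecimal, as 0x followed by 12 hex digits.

0xEF53A53A6311

Little-endian stores the least-significant byte at the lowest address.
Reassemble most-significant byte first: EF 53 A5 3A 63 11 → 0xEF53A53A6311.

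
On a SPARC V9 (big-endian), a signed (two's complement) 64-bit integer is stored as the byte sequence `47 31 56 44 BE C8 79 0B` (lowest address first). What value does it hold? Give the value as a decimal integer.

5129976303810279691

In big-endian order the high byte comes first in memory.
The bytes are already most-significant first: 0x47315644BEC8790B.
0x47315644BEC8790B = 5129976303810279691.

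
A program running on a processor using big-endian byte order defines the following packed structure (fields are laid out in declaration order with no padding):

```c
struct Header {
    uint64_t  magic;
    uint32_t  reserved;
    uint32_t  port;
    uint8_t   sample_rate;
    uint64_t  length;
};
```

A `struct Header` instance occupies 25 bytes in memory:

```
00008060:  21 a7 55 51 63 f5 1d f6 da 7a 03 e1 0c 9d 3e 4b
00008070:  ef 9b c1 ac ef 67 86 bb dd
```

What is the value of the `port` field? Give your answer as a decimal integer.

211631691

`port` follows `magic` (8 B), `reserved` (4 B), so it starts at offset 8 + 4 = 12 and occupies 4 bytes.
Bytes at offsets 12..15: 0C 9D 3E 4B.
In big-endian order the high byte comes first in memory.
The bytes are already most-significant first: 0x0C9D3E4B.
0x0C9D3E4B = 211631691.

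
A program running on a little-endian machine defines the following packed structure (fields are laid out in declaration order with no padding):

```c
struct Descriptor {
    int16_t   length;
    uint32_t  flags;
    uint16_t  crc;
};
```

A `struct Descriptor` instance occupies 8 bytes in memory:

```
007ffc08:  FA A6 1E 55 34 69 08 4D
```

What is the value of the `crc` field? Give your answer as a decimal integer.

19720

`crc` follows `length` (2 B), `flags` (4 B), so it starts at offset 2 + 4 = 6 and occupies 2 bytes.
Bytes at offsets 6..7: 08 4D.
Little-endian stores the least-significant byte at the lowest address.
Reassemble most-significant byte first: 4D 08 → 0x4D08.
0x4D08 = 19720.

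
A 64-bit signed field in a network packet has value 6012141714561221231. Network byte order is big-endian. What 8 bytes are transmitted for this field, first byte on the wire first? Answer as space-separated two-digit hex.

53 6F 6B 09 23 BA C2 6F

6012141714561221231 in hexadecimal, padded to 64 bits, is 0x536F6B0923BAC26F.
Split into bytes (most-significant first): 53 6F 6B 09 23 BA C2 6F.
Big-endian stores the most-significant byte at the lowest address.
So the memory order matches the most-significant-first order: 53 6F 6B 09 23 BA C2 6F.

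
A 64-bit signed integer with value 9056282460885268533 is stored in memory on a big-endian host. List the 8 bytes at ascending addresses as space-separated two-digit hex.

7D AE 60 EA 7A AA B8 35

9056282460885268533 in hexadecimal, padded to 64 bits, is 0x7DAE60EA7AAAB835.
Split into bytes (most-significant first): 7D AE 60 EA 7A AA B8 35.
In big-endian order the high byte comes first in memory.
So the memory order matches the most-significant-first order: 7D AE 60 EA 7A AA B8 35.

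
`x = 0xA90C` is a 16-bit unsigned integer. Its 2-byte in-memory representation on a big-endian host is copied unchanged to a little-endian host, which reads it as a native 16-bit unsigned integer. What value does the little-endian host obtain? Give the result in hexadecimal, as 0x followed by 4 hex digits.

0x0CA9

Stored big-endian, the bytes at ascending addresses are A9 0C.
Read back as little-endian, the first byte is least significant, giving 0x0CA9.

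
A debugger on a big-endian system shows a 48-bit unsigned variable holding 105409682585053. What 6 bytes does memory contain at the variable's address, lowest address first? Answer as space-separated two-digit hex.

5F DE 9A AF B5 DD

105409682585053 in hexadecimal, padded to 48 bits, is 0x5FDE9AAFB5DD.
Split into bytes (most-significant first): 5F DE 9A AF B5 DD.
In big-endian order the high byte comes first in memory.
So the memory order matches the most-significant-first order: 5F DE 9A AF B5 DD.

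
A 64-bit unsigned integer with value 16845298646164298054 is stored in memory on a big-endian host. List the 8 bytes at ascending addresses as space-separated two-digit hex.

16845298646164298054 in hexadecimal, padded to 64 bits, is 0xE9C685DE53FDD946.
Split into bytes (most-significant first): E9 C6 85 DE 53 FD D9 46.
Big-endian: lowest address holds the most-significant byte.
So the memory order matches the most-significant-first order: E9 C6 85 DE 53 FD D9 46.

E9 C6 85 DE 53 FD D9 46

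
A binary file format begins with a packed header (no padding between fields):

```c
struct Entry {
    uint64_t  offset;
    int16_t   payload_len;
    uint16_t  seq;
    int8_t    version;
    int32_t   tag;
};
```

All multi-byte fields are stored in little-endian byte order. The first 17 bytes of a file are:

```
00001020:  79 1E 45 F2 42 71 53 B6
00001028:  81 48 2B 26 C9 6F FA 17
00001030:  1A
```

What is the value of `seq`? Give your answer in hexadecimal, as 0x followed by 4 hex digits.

`seq` follows `offset` (8 B), `payload_len` (2 B), so it starts at offset 8 + 2 = 10 and occupies 2 bytes.
Bytes at offsets 10..11: 2B 26.
Little-endian: lowest address holds the least-significant byte.
Reassemble most-significant byte first: 26 2B → 0x262B.

0x262B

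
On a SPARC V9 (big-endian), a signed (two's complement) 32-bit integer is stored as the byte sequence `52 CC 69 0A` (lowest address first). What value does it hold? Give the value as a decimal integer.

Big-endian stores the most-significant byte at the lowest address.
The bytes are already most-significant first: 0x52CC690A.
0x52CC690A = 1389127946.

1389127946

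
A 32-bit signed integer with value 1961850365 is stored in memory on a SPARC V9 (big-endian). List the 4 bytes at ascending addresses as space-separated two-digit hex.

74 EF 75 FD

1961850365 in hexadecimal, padded to 32 bits, is 0x74EF75FD.
Split into bytes (most-significant first): 74 EF 75 FD.
Big-endian: lowest address holds the most-significant byte.
So the memory order matches the most-significant-first order: 74 EF 75 FD.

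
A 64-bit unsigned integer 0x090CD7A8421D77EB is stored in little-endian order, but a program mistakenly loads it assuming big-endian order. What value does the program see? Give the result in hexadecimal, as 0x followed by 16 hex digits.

Stored little-endian, the bytes at ascending addresses are EB 77 1D 42 A8 D7 0C 09.
Read back as big-endian, the last byte is least significant, giving 0xEB771D42A8D70C09.

0xEB771D42A8D70C09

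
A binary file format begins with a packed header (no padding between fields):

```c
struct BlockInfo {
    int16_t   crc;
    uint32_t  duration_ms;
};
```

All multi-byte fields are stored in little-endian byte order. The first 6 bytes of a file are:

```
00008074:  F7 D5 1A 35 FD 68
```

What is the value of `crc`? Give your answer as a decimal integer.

-10761

`crc` is the first field, at byte offset 0, occupying 2 bytes.
Bytes at offsets 0..1: F7 D5.
Little-endian: lowest address holds the least-significant byte.
Reassemble most-significant byte first: D5 F7 → 0xD5F7.
Top bit is set, so as a signed 16-bit value this is 0xD5F7 − 2^16 = -10761.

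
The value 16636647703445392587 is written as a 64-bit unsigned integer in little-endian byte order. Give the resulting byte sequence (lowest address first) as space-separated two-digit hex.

CB 4C 2E 09 F1 3E E1 E6

16636647703445392587 in hexadecimal, padded to 64 bits, is 0xE6E13EF1092E4CCB.
Split into bytes (most-significant first): E6 E1 3E F1 09 2E 4C CB.
In little-endian order the low byte comes first in memory.
So at ascending addresses the bytes are CB 4C 2E 09 F1 3E E1 E6.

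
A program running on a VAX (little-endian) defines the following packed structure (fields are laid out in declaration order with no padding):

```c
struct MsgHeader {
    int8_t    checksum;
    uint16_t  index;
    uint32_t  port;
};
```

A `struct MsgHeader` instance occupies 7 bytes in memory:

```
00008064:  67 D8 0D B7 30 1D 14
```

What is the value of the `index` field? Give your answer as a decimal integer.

3544

`index` follows `checksum` (1 byte), so it starts at byte offset 1 and occupies 2 bytes.
Bytes at offsets 1..2: D8 0D.
Little-endian stores the least-significant byte at the lowest address.
Reassemble most-significant byte first: 0D D8 → 0x0DD8.
0x0DD8 = 3544.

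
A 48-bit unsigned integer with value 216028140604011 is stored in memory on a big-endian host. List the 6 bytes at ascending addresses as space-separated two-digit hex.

216028140604011 in hexadecimal, padded to 48 bits, is 0xC479F8950A6B.
Split into bytes (most-significant first): C4 79 F8 95 0A 6B.
Big-endian stores the most-significant byte at the lowest address.
So the memory order matches the most-significant-first order: C4 79 F8 95 0A 6B.

C4 79 F8 95 0A 6B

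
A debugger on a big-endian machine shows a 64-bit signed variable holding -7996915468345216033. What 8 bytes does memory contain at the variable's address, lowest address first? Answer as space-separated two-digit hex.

91 05 3F C0 42 74 F3 DF

Two's complement of -7996915468345216033 in 64 bits: 7996915468345216033 = 0x6EFAC03FBD8B0C21; invert → 0x91053FC04274F3DE; add 1 → 0x91053FC04274F3DF.
Split into bytes (most-significant first): 91 05 3F C0 42 74 F3 DF.
In big-endian order the high byte comes first in memory.
So the memory order matches the most-significant-first order: 91 05 3F C0 42 74 F3 DF.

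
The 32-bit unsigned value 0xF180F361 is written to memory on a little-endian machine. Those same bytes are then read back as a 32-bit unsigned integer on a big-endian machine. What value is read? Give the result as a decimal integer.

1643348209

Stored little-endian, the bytes at ascending addresses are 61 F3 80 F1.
Read back as big-endian, the last byte is least significant, giving 0x61F380F1.
0x61F380F1 = 1643348209.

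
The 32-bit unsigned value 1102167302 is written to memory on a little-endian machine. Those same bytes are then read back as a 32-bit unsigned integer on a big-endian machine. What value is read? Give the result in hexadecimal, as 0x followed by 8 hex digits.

0x06BDB141

1102167302 in 32-bit hexadecimal is 0x41B1BD06.
Stored little-endian, the bytes at ascending addresses are 06 BD B1 41.
Read back as big-endian, the last byte is least significant, giving 0x06BDB141.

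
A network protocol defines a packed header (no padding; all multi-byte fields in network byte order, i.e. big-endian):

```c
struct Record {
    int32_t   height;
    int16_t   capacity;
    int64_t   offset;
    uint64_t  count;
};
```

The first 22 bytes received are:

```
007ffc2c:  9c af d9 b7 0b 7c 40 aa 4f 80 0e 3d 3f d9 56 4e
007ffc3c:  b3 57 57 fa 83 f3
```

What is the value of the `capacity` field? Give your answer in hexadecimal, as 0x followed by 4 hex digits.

0x0B7C

`capacity` follows `height` (4 bytes), so it starts at byte offset 4 and occupies 2 bytes.
Bytes at offsets 4..5: 0B 7C.
Big-endian stores the most-significant byte at the lowest address.
The bytes are already most-significant first: 0x0B7C.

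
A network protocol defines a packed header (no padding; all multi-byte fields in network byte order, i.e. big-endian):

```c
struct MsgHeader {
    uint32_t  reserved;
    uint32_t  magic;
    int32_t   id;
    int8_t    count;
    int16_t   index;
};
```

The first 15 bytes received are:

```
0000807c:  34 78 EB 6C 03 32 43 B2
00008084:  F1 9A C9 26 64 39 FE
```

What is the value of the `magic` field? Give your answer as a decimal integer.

53625778

`magic` follows `reserved` (4 bytes), so it starts at byte offset 4 and occupies 4 bytes.
Bytes at offsets 4..7: 03 32 43 B2.
Big-endian: lowest address holds the most-significant byte.
The bytes are already most-significant first: 0x033243B2.
0x033243B2 = 53625778.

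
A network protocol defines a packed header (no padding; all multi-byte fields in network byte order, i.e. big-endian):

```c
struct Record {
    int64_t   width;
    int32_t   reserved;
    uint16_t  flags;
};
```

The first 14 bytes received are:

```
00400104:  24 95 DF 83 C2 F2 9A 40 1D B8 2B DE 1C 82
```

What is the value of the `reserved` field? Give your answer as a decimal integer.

`reserved` follows `width` (8 bytes), so it starts at byte offset 8 and occupies 4 bytes.
Bytes at offsets 8..11: 1D B8 2B DE.
Big-endian: lowest address holds the most-significant byte.
The bytes are already most-significant first: 0x1DB82BDE.
0x1DB82BDE = 498609118.

498609118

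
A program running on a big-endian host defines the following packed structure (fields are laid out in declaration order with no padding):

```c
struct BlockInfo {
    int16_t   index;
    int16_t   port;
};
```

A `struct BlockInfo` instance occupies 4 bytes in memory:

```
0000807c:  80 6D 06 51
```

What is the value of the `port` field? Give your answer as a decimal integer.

`port` follows `index` (2 bytes), so it starts at byte offset 2 and occupies 2 bytes.
Bytes at offsets 2..3: 06 51.
Big-endian stores the most-significant byte at the lowest address.
The bytes are already most-significant first: 0x0651.
0x0651 = 1617.

1617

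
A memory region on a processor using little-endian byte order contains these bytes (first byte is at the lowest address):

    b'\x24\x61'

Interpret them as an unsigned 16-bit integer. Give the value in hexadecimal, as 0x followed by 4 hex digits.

0x6124

Little-endian: lowest address holds the least-significant byte.
Reassemble most-significant byte first: 61 24 → 0x6124.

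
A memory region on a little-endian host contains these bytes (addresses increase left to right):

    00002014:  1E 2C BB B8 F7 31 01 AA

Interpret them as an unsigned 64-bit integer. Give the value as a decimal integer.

12250127401450417182

In little-endian order the low byte comes first in memory.
Reassemble most-significant byte first: AA 01 31 F7 B8 BB 2C 1E → 0xAA0131F7B8BB2C1E.
0xAA0131F7B8BB2C1E = 12250127401450417182.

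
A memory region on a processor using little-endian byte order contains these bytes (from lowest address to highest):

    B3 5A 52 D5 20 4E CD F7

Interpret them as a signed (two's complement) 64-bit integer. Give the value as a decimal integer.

-590730073190802765

Little-endian: lowest address holds the least-significant byte.
Reassemble most-significant byte first: F7 CD 4E 20 D5 52 5A B3 → 0xF7CD4E20D5525AB3.
Top bit is set, so as a signed 64-bit value this is 0xF7CD4E20D5525AB3 − 2^64 = -590730073190802765.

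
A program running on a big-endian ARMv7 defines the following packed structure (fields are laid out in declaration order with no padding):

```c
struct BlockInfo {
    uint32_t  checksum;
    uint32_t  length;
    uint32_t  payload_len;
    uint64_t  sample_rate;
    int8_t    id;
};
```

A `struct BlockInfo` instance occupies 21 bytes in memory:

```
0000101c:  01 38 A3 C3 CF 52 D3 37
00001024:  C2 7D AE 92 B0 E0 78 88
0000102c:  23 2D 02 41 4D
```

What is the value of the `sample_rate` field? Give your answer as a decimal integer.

12745319471559541313

`sample_rate` follows `checksum` (4 B), `length` (4 B), `payload_len` (4 B), so it starts at offset 4 + 4 + 4 = 12 and occupies 8 bytes.
Bytes at offsets 12..19: B0 E0 78 88 23 2D 02 41.
Big-endian: lowest address holds the most-significant byte.
The bytes are already most-significant first: 0xB0E07888232D0241.
0xB0E07888232D0241 = 12745319471559541313.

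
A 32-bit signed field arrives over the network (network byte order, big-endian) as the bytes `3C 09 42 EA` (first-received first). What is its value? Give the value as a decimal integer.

1007239914

In big-endian order the high byte comes first in memory.
The bytes are already most-significant first: 0x3C0942EA.
0x3C0942EA = 1007239914.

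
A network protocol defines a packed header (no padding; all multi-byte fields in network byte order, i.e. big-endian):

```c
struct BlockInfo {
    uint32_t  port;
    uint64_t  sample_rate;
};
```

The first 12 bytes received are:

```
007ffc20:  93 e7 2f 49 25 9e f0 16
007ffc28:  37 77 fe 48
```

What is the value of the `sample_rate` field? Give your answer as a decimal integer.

2710868003934174792

`sample_rate` follows `port` (4 bytes), so it starts at byte offset 4 and occupies 8 bytes.
Bytes at offsets 4..11: 25 9E F0 16 37 77 FE 48.
Big-endian stores the most-significant byte at the lowest address.
The bytes are already most-significant first: 0x259EF0163777FE48.
0x259EF0163777FE48 = 2710868003934174792.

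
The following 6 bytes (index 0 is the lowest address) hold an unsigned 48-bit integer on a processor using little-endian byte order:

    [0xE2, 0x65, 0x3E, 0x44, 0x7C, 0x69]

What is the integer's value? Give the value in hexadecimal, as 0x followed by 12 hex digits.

0x697C443E65E2

Little-endian: lowest address holds the least-significant byte.
Reassemble most-significant byte first: 69 7C 44 3E 65 E2 → 0x697C443E65E2.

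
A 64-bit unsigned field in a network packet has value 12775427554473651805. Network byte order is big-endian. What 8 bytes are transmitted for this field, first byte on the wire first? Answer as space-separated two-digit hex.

12775427554473651805 in hexadecimal, padded to 64 bits, is 0xB14B6FAC7623AE5D.
Split into bytes (most-significant first): B1 4B 6F AC 76 23 AE 5D.
Big-endian stores the most-significant byte at the lowest address.
So the memory order matches the most-significant-first order: B1 4B 6F AC 76 23 AE 5D.

B1 4B 6F AC 76 23 AE 5D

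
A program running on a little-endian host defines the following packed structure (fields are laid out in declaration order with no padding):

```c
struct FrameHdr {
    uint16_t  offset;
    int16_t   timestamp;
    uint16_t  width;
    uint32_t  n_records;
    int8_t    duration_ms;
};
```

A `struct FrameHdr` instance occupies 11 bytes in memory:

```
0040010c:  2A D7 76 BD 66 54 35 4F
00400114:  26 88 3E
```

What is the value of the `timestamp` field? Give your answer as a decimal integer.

`timestamp` follows `offset` (2 bytes), so it starts at byte offset 2 and occupies 2 bytes.
Bytes at offsets 2..3: 76 BD.
Little-endian stores the least-significant byte at the lowest address.
Reassemble most-significant byte first: BD 76 → 0xBD76.
Top bit is set, so as a signed 16-bit value this is 0xBD76 − 2^16 = -17034.

-17034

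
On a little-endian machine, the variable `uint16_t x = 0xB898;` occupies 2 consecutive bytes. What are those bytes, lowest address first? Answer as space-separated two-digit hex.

98 B8

Split into bytes (most-significant first): B8 98.
In little-endian order the low byte comes first in memory.
So at ascending addresses the bytes are 98 B8.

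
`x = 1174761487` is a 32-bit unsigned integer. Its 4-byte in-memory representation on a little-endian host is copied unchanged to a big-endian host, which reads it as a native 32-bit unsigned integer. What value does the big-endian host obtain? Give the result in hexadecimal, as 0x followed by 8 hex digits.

1174761487 in 32-bit hexadecimal is 0x4605700F.
Stored little-endian, the bytes at ascending addresses are 0F 70 05 46.
Read back as big-endian, the last byte is least significant, giving 0x0F700546.

0x0F700546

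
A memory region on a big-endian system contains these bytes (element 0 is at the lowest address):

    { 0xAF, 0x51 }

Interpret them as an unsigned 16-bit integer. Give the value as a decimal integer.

44881

In big-endian order the high byte comes first in memory.
The bytes are already most-significant first: 0xAF51.
0xAF51 = 44881.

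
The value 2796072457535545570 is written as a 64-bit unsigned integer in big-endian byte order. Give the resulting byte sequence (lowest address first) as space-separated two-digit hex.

2796072457535545570 in hexadecimal, padded to 64 bits, is 0x26CDA515FDA8E0E2.
Split into bytes (most-significant first): 26 CD A5 15 FD A8 E0 E2.
In big-endian order the high byte comes first in memory.
So the memory order matches the most-significant-first order: 26 CD A5 15 FD A8 E0 E2.

26 CD A5 15 FD A8 E0 E2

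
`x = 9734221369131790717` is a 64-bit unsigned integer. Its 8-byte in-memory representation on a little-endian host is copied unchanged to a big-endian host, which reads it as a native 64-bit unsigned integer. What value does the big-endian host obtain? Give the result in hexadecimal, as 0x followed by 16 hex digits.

9734221369131790717 in 64-bit hexadecimal is 0x8716E6C2D81DF17D.
Stored little-endian, the bytes at ascending addresses are 7D F1 1D D8 C2 E6 16 87.
Read back as big-endian, the last byte is least significant, giving 0x7DF11DD8C2E61687.

0x7DF11DD8C2E61687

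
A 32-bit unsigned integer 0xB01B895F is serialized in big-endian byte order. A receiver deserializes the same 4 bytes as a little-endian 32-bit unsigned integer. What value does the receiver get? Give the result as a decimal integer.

Stored big-endian, the bytes at ascending addresses are B0 1B 89 5F.
Read back as little-endian, the first byte is least significant, giving 0x5F891BB0.
0x5F891BB0 = 1602821040.

1602821040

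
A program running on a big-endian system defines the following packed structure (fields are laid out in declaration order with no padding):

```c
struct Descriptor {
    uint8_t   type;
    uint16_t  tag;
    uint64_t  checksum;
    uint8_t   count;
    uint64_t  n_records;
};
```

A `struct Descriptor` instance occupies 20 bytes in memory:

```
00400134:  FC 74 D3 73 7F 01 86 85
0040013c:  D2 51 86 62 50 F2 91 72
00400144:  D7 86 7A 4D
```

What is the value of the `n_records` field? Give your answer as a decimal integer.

5832884389826427469

`n_records` follows `type` (1 B), `tag` (2 B), `checksum` (8 B), `count` (1 B), so it starts at offset 1 + 2 + 8 + 1 = 12 and occupies 8 bytes.
Bytes at offsets 12..19: 50 F2 91 72 D7 86 7A 4D.
Big-endian stores the most-significant byte at the lowest address.
The bytes are already most-significant first: 0x50F29172D7867A4D.
0x50F29172D7867A4D = 5832884389826427469.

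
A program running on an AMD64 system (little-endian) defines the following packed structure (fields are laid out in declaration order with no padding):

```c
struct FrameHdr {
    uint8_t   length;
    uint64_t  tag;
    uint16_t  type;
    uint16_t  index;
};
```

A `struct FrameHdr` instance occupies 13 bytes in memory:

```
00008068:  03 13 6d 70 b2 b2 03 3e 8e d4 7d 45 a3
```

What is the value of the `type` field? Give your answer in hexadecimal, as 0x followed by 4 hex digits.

`type` follows `length` (1 B), `tag` (8 B), so it starts at offset 1 + 8 = 9 and occupies 2 bytes.
Bytes at offsets 9..10: D4 7D.
Little-endian stores the least-significant byte at the lowest address.
Reassemble most-significant byte first: 7D D4 → 0x7DD4.

0x7DD4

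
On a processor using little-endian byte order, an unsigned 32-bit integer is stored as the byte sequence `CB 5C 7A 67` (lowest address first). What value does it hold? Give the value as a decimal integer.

1736072395

Little-endian: lowest address holds the least-significant byte.
Reassemble most-significant byte first: 67 7A 5C CB → 0x677A5CCB.
0x677A5CCB = 1736072395.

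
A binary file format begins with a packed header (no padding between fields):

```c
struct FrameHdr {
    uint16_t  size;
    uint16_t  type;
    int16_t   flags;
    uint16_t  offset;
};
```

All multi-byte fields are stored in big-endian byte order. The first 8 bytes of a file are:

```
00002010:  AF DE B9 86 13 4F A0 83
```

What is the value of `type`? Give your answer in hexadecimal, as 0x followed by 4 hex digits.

`type` follows `size` (2 bytes), so it starts at byte offset 2 and occupies 2 bytes.
Bytes at offsets 2..3: B9 86.
In big-endian order the high byte comes first in memory.
The bytes are already most-significant first: 0xB986.

0xB986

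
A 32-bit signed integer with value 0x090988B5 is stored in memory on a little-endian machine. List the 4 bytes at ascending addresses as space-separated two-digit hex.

Split into bytes (most-significant first): 09 09 88 B5.
In little-endian order the low byte comes first in memory.
So at ascending addresses the bytes are B5 88 09 09.

B5 88 09 09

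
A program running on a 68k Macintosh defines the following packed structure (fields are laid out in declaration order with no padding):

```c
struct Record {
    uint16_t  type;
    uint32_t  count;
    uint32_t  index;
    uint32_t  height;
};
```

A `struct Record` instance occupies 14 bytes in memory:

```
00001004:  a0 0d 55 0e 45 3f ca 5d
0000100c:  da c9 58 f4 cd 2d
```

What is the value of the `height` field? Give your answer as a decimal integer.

`height` follows `type` (2 B), `count` (4 B), `index` (4 B), so it starts at offset 2 + 4 + 4 = 10 and occupies 4 bytes.
Bytes at offsets 10..13: 58 F4 CD 2D.
Big-endian: lowest address holds the most-significant byte.
The bytes are already most-significant first: 0x58F4CD2D.
0x58F4CD2D = 1492438317.

1492438317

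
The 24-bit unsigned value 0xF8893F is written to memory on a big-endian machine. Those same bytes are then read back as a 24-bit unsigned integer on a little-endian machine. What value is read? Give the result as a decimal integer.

Stored big-endian, the bytes at ascending addresses are F8 89 3F.
Read back as little-endian, the first byte is least significant, giving 0x3F89F8.
0x3F89F8 = 4164088.

4164088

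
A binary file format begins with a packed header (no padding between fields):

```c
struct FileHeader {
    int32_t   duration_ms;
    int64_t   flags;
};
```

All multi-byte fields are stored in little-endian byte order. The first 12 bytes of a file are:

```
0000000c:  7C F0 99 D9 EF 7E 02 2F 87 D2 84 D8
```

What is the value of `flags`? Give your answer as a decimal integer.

`flags` follows `duration_ms` (4 bytes), so it starts at byte offset 4 and occupies 8 bytes.
Bytes at offsets 4..11: EF 7E 02 2F 87 D2 84 D8.
Little-endian: lowest address holds the least-significant byte.
Reassemble most-significant byte first: D8 84 D2 87 2F 02 7E EF → 0xD884D2872F027EEF.
Top bit is set, so as a signed 64-bit value this is 0xD884D2872F027EEF − 2^64 = -2844917586540200209.

-2844917586540200209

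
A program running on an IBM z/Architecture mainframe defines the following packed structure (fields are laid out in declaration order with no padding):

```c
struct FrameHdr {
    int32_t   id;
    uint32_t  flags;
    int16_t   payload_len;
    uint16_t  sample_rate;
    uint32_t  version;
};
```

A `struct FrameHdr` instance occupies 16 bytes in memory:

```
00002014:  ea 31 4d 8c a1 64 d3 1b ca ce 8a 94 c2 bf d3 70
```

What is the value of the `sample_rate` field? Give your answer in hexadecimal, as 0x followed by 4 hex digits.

`sample_rate` follows `id` (4 B), `flags` (4 B), `payload_len` (2 B), so it starts at offset 4 + 4 + 2 = 10 and occupies 2 bytes.
Bytes at offsets 10..11: 8A 94.
In big-endian order the high byte comes first in memory.
The bytes are already most-significant first: 0x8A94.

0x8A94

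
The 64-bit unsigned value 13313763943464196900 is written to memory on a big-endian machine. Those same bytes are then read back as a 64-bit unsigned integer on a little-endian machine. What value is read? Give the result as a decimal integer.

2619852989266772920

13313763943464196900 in 64-bit hexadecimal is 0xB8C3FDC469965B24.
Stored big-endian, the bytes at ascending addresses are B8 C3 FD C4 69 96 5B 24.
Read back as little-endian, the first byte is least significant, giving 0x245B9669C4FDC3B8.
0x245B9669C4FDC3B8 = 2619852989266772920.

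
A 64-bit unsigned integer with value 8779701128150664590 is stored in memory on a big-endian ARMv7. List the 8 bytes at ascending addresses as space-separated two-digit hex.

79 D7 C3 A8 C1 84 45 8E

8779701128150664590 in hexadecimal, padded to 64 bits, is 0x79D7C3A8C184458E.
Split into bytes (most-significant first): 79 D7 C3 A8 C1 84 45 8E.
In big-endian order the high byte comes first in memory.
So the memory order matches the most-significant-first order: 79 D7 C3 A8 C1 84 45 8E.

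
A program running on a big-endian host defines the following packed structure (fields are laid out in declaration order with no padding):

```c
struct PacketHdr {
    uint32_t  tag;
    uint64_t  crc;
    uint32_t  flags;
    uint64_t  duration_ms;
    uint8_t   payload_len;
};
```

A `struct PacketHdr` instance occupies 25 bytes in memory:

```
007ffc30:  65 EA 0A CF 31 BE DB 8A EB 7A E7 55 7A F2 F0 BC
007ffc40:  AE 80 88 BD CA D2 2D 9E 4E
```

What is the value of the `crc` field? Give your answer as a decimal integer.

`crc` follows `tag` (4 bytes), so it starts at byte offset 4 and occupies 8 bytes.
Bytes at offsets 4..11: 31 BE DB 8A EB 7A E7 55.
Big-endian: lowest address holds the most-significant byte.
The bytes are already most-significant first: 0x31BEDB8AEB7AE755.
0x31BEDB8AEB7AE755 = 3584543743136163669.

3584543743136163669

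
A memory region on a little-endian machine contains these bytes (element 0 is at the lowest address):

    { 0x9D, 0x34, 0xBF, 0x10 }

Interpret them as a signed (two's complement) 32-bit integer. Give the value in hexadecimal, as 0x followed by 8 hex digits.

0x10BF349D

In little-endian order the low byte comes first in memory.
Reassemble most-significant byte first: 10 BF 34 9D → 0x10BF349D.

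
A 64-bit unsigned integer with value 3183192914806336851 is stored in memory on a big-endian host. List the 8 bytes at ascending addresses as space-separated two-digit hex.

2C 2C F9 17 3A 92 6D 53

3183192914806336851 in hexadecimal, padded to 64 bits, is 0x2C2CF9173A926D53.
Split into bytes (most-significant first): 2C 2C F9 17 3A 92 6D 53.
Big-endian stores the most-significant byte at the lowest address.
So the memory order matches the most-significant-first order: 2C 2C F9 17 3A 92 6D 53.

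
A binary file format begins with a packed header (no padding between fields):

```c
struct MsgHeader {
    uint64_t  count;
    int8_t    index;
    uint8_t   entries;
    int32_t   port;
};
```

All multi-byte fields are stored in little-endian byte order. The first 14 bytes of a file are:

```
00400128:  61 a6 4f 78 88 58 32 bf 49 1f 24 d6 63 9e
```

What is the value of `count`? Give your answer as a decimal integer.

13777171553237050977

`count` is the first field, at byte offset 0, occupying 8 bytes.
Bytes at offsets 0..7: 61 A6 4F 78 88 58 32 BF.
Little-endian: lowest address holds the least-significant byte.
Reassemble most-significant byte first: BF 32 58 88 78 4F A6 61 → 0xBF325888784FA661.
0xBF325888784FA661 = 13777171553237050977.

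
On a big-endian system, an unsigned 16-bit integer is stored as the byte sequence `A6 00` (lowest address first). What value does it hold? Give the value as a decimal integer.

42496

Big-endian: lowest address holds the most-significant byte.
The bytes are already most-significant first: 0xA600.
0xA600 = 42496.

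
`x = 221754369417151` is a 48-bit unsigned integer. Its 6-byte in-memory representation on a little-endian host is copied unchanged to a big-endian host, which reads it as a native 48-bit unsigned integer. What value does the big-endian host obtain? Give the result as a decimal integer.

221754369417151 in 48-bit hexadecimal is 0xC9AF366A9FBF.
Stored little-endian, the bytes at ascending addresses are BF 9F 6A 36 AF C9.
Read back as big-endian, the last byte is least significant, giving 0xBF9F6A36AFC9.
0xBF9F6A36AFC9 = 210691402674121.

210691402674121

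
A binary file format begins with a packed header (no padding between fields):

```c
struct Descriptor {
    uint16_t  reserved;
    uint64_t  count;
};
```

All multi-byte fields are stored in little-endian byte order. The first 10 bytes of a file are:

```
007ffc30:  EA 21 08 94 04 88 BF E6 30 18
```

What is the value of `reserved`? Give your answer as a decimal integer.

8682

`reserved` is the first field, at byte offset 0, occupying 2 bytes.
Bytes at offsets 0..1: EA 21.
Little-endian stores the least-significant byte at the lowest address.
Reassemble most-significant byte first: 21 EA → 0x21EA.
0x21EA = 8682.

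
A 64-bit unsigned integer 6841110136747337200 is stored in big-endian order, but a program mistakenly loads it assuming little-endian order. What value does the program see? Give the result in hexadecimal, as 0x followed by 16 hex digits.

6841110136747337200 in 64-bit hexadecimal is 0x5EF0816C722625F0.
Stored big-endian, the bytes at ascending addresses are 5E F0 81 6C 72 26 25 F0.
Read back as little-endian, the first byte is least significant, giving 0xF02526726C81F05E.

0xF02526726C81F05E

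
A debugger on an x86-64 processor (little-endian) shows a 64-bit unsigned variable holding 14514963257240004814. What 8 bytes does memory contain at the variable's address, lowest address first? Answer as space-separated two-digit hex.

14514963257240004814 in hexadecimal, padded to 64 bits, is 0xC96F822DCBA328CE.
Split into bytes (most-significant first): C9 6F 82 2D CB A3 28 CE.
In little-endian order the low byte comes first in memory.
So at ascending addresses the bytes are CE 28 A3 CB 2D 82 6F C9.

CE 28 A3 CB 2D 82 6F C9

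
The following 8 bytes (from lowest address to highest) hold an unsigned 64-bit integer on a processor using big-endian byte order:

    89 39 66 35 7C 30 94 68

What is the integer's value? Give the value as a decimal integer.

Big-endian stores the most-significant byte at the lowest address.
The bytes are already most-significant first: 0x893966357C309468.
0x893966357C309468 = 9888046836771492968.

9888046836771492968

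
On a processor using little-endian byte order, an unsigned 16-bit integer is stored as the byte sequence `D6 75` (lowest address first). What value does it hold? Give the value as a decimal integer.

Little-endian stores the least-significant byte at the lowest address.
Reassemble most-significant byte first: 75 D6 → 0x75D6.
0x75D6 = 30166.

30166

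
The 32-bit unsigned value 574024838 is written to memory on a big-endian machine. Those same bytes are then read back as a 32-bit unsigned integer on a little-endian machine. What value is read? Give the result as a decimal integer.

2263627298

574024838 in 32-bit hexadecimal is 0x2236EC86.
Stored big-endian, the bytes at ascending addresses are 22 36 EC 86.
Read back as little-endian, the first byte is least significant, giving 0x86EC3622.
0x86EC3622 = 2263627298.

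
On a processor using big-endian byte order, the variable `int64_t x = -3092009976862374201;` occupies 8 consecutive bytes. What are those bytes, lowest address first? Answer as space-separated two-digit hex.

Two's complement of -3092009976862374201 in 64 bits: 3092009976862374201 = 0x2AE906B118D87939; invert → 0xD516F94EE72786C6; add 1 → 0xD516F94EE72786C7.
Split into bytes (most-significant first): D5 16 F9 4E E7 27 86 C7.
In big-endian order the high byte comes first in memory.
So the memory order matches the most-significant-first order: D5 16 F9 4E E7 27 86 C7.

D5 16 F9 4E E7 27 86 C7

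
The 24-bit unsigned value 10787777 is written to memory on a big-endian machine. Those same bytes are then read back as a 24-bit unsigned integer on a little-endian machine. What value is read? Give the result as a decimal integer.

10787777 in 24-bit hexadecimal is 0xA49BC1.
Stored big-endian, the bytes at ascending addresses are A4 9B C1.
Read back as little-endian, the first byte is least significant, giving 0xC19BA4.
0xC19BA4 = 12688292.

12688292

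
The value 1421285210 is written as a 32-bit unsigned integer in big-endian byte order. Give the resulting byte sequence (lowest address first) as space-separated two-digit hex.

54 B7 17 5A

1421285210 in hexadecimal, padded to 32 bits, is 0x54B7175A.
Split into bytes (most-significant first): 54 B7 17 5A.
Big-endian: lowest address holds the most-significant byte.
So the memory order matches the most-significant-first order: 54 B7 17 5A.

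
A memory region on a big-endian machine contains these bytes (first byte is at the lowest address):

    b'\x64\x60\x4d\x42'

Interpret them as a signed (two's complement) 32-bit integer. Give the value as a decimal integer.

Big-endian: lowest address holds the most-significant byte.
The bytes are already most-significant first: 0x64604D42.
0x64604D42 = 1684032834.

1684032834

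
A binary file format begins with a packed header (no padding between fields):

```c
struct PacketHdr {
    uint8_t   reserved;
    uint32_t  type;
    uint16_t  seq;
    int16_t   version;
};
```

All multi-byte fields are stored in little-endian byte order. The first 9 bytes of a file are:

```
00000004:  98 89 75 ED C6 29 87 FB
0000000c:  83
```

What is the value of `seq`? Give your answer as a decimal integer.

34601

`seq` follows `reserved` (1 B), `type` (4 B), so it starts at offset 1 + 4 = 5 and occupies 2 bytes.
Bytes at offsets 5..6: 29 87.
In little-endian order the low byte comes first in memory.
Reassemble most-significant byte first: 87 29 → 0x8729.
0x8729 = 34601.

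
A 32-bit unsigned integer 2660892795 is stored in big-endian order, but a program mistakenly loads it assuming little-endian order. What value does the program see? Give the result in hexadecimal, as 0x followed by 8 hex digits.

2660892795 in 32-bit hexadecimal is 0x9E9A007B.
Stored big-endian, the bytes at ascending addresses are 9E 9A 00 7B.
Read back as little-endian, the first byte is least significant, giving 0x7B009A9E.

0x7B009A9E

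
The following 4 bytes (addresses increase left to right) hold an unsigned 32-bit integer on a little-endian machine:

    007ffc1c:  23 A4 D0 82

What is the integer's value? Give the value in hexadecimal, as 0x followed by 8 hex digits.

0x82D0A423

In little-endian order the low byte comes first in memory.
Reassemble most-significant byte first: 82 D0 A4 23 → 0x82D0A423.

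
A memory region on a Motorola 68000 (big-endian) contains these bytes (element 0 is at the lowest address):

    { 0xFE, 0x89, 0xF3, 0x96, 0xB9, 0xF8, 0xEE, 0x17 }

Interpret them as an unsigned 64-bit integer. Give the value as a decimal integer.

Big-endian: lowest address holds the most-significant byte.
The bytes are already most-significant first: 0xFE89F396B9F8EE17.
0xFE89F396B9F8EE17 = 18341458786133798423.

18341458786133798423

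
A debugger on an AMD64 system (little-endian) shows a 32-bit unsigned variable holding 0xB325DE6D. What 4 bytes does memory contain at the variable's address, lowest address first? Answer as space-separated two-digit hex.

6D DE 25 B3

Split into bytes (most-significant first): B3 25 DE 6D.
In little-endian order the low byte comes first in memory.
So at ascending addresses the bytes are 6D DE 25 B3.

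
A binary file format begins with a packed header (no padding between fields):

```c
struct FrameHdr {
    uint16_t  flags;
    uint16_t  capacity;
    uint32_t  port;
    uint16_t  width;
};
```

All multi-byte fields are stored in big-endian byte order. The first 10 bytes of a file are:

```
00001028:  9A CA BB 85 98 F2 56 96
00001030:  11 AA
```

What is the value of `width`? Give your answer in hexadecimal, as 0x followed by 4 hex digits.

`width` follows `flags` (2 B), `capacity` (2 B), `port` (4 B), so it starts at offset 2 + 2 + 4 = 8 and occupies 2 bytes.
Bytes at offsets 8..9: 11 AA.
Big-endian: lowest address holds the most-significant byte.
The bytes are already most-significant first: 0x11AA.

0x11AA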